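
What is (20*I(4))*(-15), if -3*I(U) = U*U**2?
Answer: 6400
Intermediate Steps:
I(U) = -U**3/3 (I(U) = -U*U**2/3 = -U**3/3)
(20*I(4))*(-15) = (20*(-1/3*4**3))*(-15) = (20*(-1/3*64))*(-15) = (20*(-64/3))*(-15) = -1280/3*(-15) = 6400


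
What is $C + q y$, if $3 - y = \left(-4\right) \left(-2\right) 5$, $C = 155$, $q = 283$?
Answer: $-10316$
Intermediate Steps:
$y = -37$ ($y = 3 - \left(-4\right) \left(-2\right) 5 = 3 - 8 \cdot 5 = 3 - 40 = -37$)
$C + q y = 155 + 283 \left(-37\right) = 155 - 10471 = -10316$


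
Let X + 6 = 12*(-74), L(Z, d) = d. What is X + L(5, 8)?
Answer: -886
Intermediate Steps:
X = -894 (X = -6 + 12*(-74) = -6 - 888 = -894)
X + L(5, 8) = -894 + 8 = -886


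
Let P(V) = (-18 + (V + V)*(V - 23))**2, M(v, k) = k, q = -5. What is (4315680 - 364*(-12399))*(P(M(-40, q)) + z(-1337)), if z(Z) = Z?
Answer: 594247849212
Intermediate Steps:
P(V) = (-18 + 2*V*(-23 + V))**2 (P(V) = (-18 + (2*V)*(-23 + V))**2 = (-18 + 2*V*(-23 + V))**2)
(4315680 - 364*(-12399))*(P(M(-40, q)) + z(-1337)) = (4315680 - 364*(-12399))*(4*(9 - 1*(-5)**2 + 23*(-5))**2 - 1337) = (4315680 + 4513236)*(4*(9 - 1*25 - 115)**2 - 1337) = 8828916*(4*(9 - 25 - 115)**2 - 1337) = 8828916*(4*(-131)**2 - 1337) = 8828916*(4*17161 - 1337) = 8828916*(68644 - 1337) = 8828916*67307 = 594247849212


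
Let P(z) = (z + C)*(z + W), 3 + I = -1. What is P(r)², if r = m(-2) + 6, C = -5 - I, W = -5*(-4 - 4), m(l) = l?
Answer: 17424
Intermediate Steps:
I = -4 (I = -3 - 1 = -4)
W = 40 (W = -5*(-8) = 40)
C = -1 (C = -5 - 1*(-4) = -5 + 4 = -1)
r = 4 (r = -2 + 6 = 4)
P(z) = (-1 + z)*(40 + z) (P(z) = (z - 1)*(z + 40) = (-1 + z)*(40 + z))
P(r)² = (-40 + 4² + 39*4)² = (-40 + 16 + 156)² = 132² = 17424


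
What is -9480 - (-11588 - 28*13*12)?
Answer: 6476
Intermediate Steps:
-9480 - (-11588 - 28*13*12) = -9480 - (-11588 - 364*12) = -9480 - (-11588 - 1*4368) = -9480 - (-11588 - 4368) = -9480 - 1*(-15956) = -9480 + 15956 = 6476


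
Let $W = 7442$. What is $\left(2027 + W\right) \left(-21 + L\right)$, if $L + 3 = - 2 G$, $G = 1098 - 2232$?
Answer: $21248436$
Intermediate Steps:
$G = -1134$ ($G = 1098 - 2232 = -1134$)
$L = 2265$ ($L = -3 - -2268 = -3 + 2268 = 2265$)
$\left(2027 + W\right) \left(-21 + L\right) = \left(2027 + 7442\right) \left(-21 + 2265\right) = 9469 \cdot 2244 = 21248436$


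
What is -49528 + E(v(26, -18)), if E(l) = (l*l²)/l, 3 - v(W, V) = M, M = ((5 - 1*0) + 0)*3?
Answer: -49384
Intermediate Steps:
M = 15 (M = ((5 + 0) + 0)*3 = (5 + 0)*3 = 5*3 = 15)
v(W, V) = -12 (v(W, V) = 3 - 1*15 = 3 - 15 = -12)
E(l) = l² (E(l) = l³/l = l²)
-49528 + E(v(26, -18)) = -49528 + (-12)² = -49528 + 144 = -49384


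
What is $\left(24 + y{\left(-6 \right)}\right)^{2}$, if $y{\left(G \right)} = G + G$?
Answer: $144$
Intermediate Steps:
$y{\left(G \right)} = 2 G$
$\left(24 + y{\left(-6 \right)}\right)^{2} = \left(24 + 2 \left(-6\right)\right)^{2} = \left(24 - 12\right)^{2} = 12^{2} = 144$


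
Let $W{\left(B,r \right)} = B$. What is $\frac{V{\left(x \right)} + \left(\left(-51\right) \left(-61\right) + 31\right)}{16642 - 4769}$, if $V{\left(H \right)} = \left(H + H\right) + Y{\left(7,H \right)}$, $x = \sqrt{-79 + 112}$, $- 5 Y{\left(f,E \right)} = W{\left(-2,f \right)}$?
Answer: $\frac{15712}{59365} + \frac{2 \sqrt{33}}{11873} \approx 0.26564$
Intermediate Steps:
$Y{\left(f,E \right)} = \frac{2}{5}$ ($Y{\left(f,E \right)} = \left(- \frac{1}{5}\right) \left(-2\right) = \frac{2}{5}$)
$x = \sqrt{33} \approx 5.7446$
$V{\left(H \right)} = \frac{2}{5} + 2 H$ ($V{\left(H \right)} = \left(H + H\right) + \frac{2}{5} = 2 H + \frac{2}{5} = \frac{2}{5} + 2 H$)
$\frac{V{\left(x \right)} + \left(\left(-51\right) \left(-61\right) + 31\right)}{16642 - 4769} = \frac{\left(\frac{2}{5} + 2 \sqrt{33}\right) + \left(\left(-51\right) \left(-61\right) + 31\right)}{16642 - 4769} = \frac{\left(\frac{2}{5} + 2 \sqrt{33}\right) + \left(3111 + 31\right)}{11873} = \left(\left(\frac{2}{5} + 2 \sqrt{33}\right) + 3142\right) \frac{1}{11873} = \left(\frac{15712}{5} + 2 \sqrt{33}\right) \frac{1}{11873} = \frac{15712}{59365} + \frac{2 \sqrt{33}}{11873}$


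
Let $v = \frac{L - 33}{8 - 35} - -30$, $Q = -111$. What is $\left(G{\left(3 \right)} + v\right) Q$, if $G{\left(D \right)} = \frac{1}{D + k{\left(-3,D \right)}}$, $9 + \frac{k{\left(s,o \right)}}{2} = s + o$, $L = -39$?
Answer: $- \frac{18093}{5} \approx -3618.6$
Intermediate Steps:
$k{\left(s,o \right)} = -18 + 2 o + 2 s$ ($k{\left(s,o \right)} = -18 + 2 \left(s + o\right) = -18 + 2 \left(o + s\right) = -18 + \left(2 o + 2 s\right) = -18 + 2 o + 2 s$)
$v = \frac{98}{3}$ ($v = \frac{-39 - 33}{8 - 35} - -30 = - \frac{72}{-27} + 30 = \left(-72\right) \left(- \frac{1}{27}\right) + 30 = \frac{8}{3} + 30 = \frac{98}{3} \approx 32.667$)
$G{\left(D \right)} = \frac{1}{-24 + 3 D}$ ($G{\left(D \right)} = \frac{1}{D + \left(-18 + 2 D + 2 \left(-3\right)\right)} = \frac{1}{D - \left(24 - 2 D\right)} = \frac{1}{D + \left(-24 + 2 D\right)} = \frac{1}{-24 + 3 D}$)
$\left(G{\left(3 \right)} + v\right) Q = \left(\frac{1}{3 \left(-8 + 3\right)} + \frac{98}{3}\right) \left(-111\right) = \left(\frac{1}{3 \left(-5\right)} + \frac{98}{3}\right) \left(-111\right) = \left(\frac{1}{3} \left(- \frac{1}{5}\right) + \frac{98}{3}\right) \left(-111\right) = \left(- \frac{1}{15} + \frac{98}{3}\right) \left(-111\right) = \frac{163}{5} \left(-111\right) = - \frac{18093}{5}$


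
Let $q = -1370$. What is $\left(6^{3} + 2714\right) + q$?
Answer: $1560$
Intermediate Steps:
$\left(6^{3} + 2714\right) + q = \left(6^{3} + 2714\right) - 1370 = \left(216 + 2714\right) - 1370 = 2930 - 1370 = 1560$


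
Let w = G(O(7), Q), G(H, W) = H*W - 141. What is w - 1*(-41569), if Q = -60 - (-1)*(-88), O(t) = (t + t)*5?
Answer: 31068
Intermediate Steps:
O(t) = 10*t (O(t) = (2*t)*5 = 10*t)
Q = -148 (Q = -60 - 1*88 = -60 - 88 = -148)
G(H, W) = -141 + H*W
w = -10501 (w = -141 + (10*7)*(-148) = -141 + 70*(-148) = -141 - 10360 = -10501)
w - 1*(-41569) = -10501 - 1*(-41569) = -10501 + 41569 = 31068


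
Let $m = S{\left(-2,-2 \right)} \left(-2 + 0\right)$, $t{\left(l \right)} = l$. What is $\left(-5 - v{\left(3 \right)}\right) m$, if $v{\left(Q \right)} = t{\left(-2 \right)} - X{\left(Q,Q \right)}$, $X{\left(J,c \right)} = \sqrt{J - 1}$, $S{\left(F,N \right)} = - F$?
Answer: $12 - 4 \sqrt{2} \approx 6.3431$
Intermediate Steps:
$X{\left(J,c \right)} = \sqrt{-1 + J}$
$v{\left(Q \right)} = -2 - \sqrt{-1 + Q}$
$m = -4$ ($m = \left(-1\right) \left(-2\right) \left(-2 + 0\right) = 2 \left(-2\right) = -4$)
$\left(-5 - v{\left(3 \right)}\right) m = \left(-5 - \left(-2 - \sqrt{-1 + 3}\right)\right) \left(-4\right) = \left(-5 - \left(-2 - \sqrt{2}\right)\right) \left(-4\right) = \left(-5 + \left(2 + \sqrt{2}\right)\right) \left(-4\right) = \left(-3 + \sqrt{2}\right) \left(-4\right) = 12 - 4 \sqrt{2}$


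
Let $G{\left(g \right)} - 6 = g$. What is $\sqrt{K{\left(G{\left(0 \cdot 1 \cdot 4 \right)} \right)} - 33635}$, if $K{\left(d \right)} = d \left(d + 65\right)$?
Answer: $i \sqrt{33209} \approx 182.23 i$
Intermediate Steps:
$G{\left(g \right)} = 6 + g$
$K{\left(d \right)} = d \left(65 + d\right)$
$\sqrt{K{\left(G{\left(0 \cdot 1 \cdot 4 \right)} \right)} - 33635} = \sqrt{\left(6 + 0 \cdot 1 \cdot 4\right) \left(65 + \left(6 + 0 \cdot 1 \cdot 4\right)\right) - 33635} = \sqrt{\left(6 + 0 \cdot 4\right) \left(65 + \left(6 + 0 \cdot 4\right)\right) - 33635} = \sqrt{\left(6 + 0\right) \left(65 + \left(6 + 0\right)\right) - 33635} = \sqrt{6 \left(65 + 6\right) - 33635} = \sqrt{6 \cdot 71 - 33635} = \sqrt{426 - 33635} = \sqrt{-33209} = i \sqrt{33209}$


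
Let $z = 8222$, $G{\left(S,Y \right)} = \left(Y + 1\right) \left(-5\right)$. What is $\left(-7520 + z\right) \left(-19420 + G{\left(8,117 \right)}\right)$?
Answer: $-14047020$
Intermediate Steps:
$G{\left(S,Y \right)} = -5 - 5 Y$ ($G{\left(S,Y \right)} = \left(1 + Y\right) \left(-5\right) = -5 - 5 Y$)
$\left(-7520 + z\right) \left(-19420 + G{\left(8,117 \right)}\right) = \left(-7520 + 8222\right) \left(-19420 - 590\right) = 702 \left(-19420 - 590\right) = 702 \left(-20010\right) = -14047020$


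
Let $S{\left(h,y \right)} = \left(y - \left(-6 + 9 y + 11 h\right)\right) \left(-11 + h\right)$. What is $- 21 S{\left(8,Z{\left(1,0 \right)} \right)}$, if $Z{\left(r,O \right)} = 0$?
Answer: $-5166$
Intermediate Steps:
$S{\left(h,y \right)} = \left(-11 + h\right) \left(6 - 11 h - 8 y\right)$ ($S{\left(h,y \right)} = \left(y - \left(-6 + 9 y + 11 h\right)\right) \left(-11 + h\right) = \left(6 - 11 h - 8 y\right) \left(-11 + h\right) = \left(-11 + h\right) \left(6 - 11 h - 8 y\right)$)
$- 21 S{\left(8,Z{\left(1,0 \right)} \right)} = - 21 \left(-66 - 11 \cdot 8^{2} + 88 \cdot 0 + 127 \cdot 8 - 64 \cdot 0\right) = - 21 \left(-66 - 704 + 0 + 1016 + 0\right) = \left(-21\right) 246 = -5166$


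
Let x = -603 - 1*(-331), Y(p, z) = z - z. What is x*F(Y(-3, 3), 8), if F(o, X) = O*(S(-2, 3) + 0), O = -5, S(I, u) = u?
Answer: 4080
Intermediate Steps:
Y(p, z) = 0
F(o, X) = -15 (F(o, X) = -5*(3 + 0) = -5*3 = -15)
x = -272 (x = -603 + 331 = -272)
x*F(Y(-3, 3), 8) = -272*(-15) = 4080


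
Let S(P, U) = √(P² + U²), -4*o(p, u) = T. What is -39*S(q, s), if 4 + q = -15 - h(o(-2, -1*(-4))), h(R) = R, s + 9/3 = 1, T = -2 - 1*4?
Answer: -39*√1697/2 ≈ -803.30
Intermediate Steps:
T = -6 (T = -2 - 4 = -6)
o(p, u) = 3/2 (o(p, u) = -¼*(-6) = 3/2)
s = -2 (s = -3 + 1 = -2)
q = -41/2 (q = -4 + (-15 - 1*3/2) = -4 + (-15 - 3/2) = -4 - 33/2 = -41/2 ≈ -20.500)
-39*S(q, s) = -39*√((-41/2)² + (-2)²) = -39*√(1681/4 + 4) = -39*√1697/2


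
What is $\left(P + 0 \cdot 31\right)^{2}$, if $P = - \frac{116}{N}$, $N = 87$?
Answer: $\frac{16}{9} \approx 1.7778$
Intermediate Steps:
$P = - \frac{4}{3}$ ($P = - \frac{116}{87} = \left(-116\right) \frac{1}{87} = - \frac{4}{3} \approx -1.3333$)
$\left(P + 0 \cdot 31\right)^{2} = \left(- \frac{4}{3} + 0 \cdot 31\right)^{2} = \left(- \frac{4}{3} + 0\right)^{2} = \left(- \frac{4}{3}\right)^{2} = \frac{16}{9}$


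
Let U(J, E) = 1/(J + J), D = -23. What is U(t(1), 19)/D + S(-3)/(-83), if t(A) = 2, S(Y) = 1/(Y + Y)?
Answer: -203/22908 ≈ -0.0088615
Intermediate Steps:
S(Y) = 1/(2*Y)
U(J, E) = 1/(2*J)
U(t(1), 19)/D + S(-3)/(-83) = ((½)/2)/(-23) + ((½)/(-3))/(-83) = ((½)*(½))*(-1/23) + ((½)*(-⅓))*(-1/83) = (¼)*(-1/23) - ⅙*(-1/83) = -1/92 + 1/498 = -203/22908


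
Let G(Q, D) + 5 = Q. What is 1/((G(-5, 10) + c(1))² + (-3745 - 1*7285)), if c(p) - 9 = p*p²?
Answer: -1/11030 ≈ -9.0662e-5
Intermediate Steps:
c(p) = 9 + p³ (c(p) = 9 + p*p² = 9 + p³)
G(Q, D) = -5 + Q
1/((G(-5, 10) + c(1))² + (-3745 - 1*7285)) = 1/(((-5 - 5) + (9 + 1³))² + (-3745 - 1*7285)) = 1/((-10 + (9 + 1))² + (-3745 - 7285)) = 1/((-10 + 10)² - 11030) = 1/(0² - 11030) = 1/(0 - 11030) = 1/(-11030) = -1/11030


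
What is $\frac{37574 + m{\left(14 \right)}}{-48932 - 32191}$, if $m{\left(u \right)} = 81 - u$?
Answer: $- \frac{12547}{27041} \approx -0.464$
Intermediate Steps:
$\frac{37574 + m{\left(14 \right)}}{-48932 - 32191} = \frac{37574 + \left(81 - 14\right)}{-48932 - 32191} = \frac{37574 + \left(81 - 14\right)}{-81123} = \left(37574 + 67\right) \left(- \frac{1}{81123}\right) = 37641 \left(- \frac{1}{81123}\right) = - \frac{12547}{27041}$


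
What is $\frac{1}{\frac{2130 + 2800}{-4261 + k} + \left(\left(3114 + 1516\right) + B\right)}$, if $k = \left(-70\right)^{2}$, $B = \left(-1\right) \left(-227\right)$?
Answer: $\frac{639}{3108553} \approx 0.00020556$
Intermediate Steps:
$B = 227$
$k = 4900$
$\frac{1}{\frac{2130 + 2800}{-4261 + k} + \left(\left(3114 + 1516\right) + B\right)} = \frac{1}{\frac{2130 + 2800}{-4261 + 4900} + \left(\left(3114 + 1516\right) + 227\right)} = \frac{1}{\frac{4930}{639} + \left(4630 + 227\right)} = \frac{1}{4930 \cdot \frac{1}{639} + 4857} = \frac{1}{\frac{4930}{639} + 4857} = \frac{1}{\frac{3108553}{639}} = \frac{639}{3108553}$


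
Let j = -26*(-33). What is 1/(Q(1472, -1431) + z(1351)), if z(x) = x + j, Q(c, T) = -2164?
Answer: 1/45 ≈ 0.022222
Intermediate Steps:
j = 858
z(x) = 858 + x (z(x) = x + 858 = 858 + x)
1/(Q(1472, -1431) + z(1351)) = 1/(-2164 + (858 + 1351)) = 1/(-2164 + 2209) = 1/45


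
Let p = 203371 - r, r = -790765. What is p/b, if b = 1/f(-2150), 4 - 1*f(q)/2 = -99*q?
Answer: -423195742112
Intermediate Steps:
f(q) = 8 + 198*q (f(q) = 8 - (-198)*q = 8 + 198*q)
p = 994136 (p = 203371 - 1*(-790765) = 203371 + 790765 = 994136)
b = -1/425692 (b = 1/(8 + 198*(-2150)) = 1/(8 - 425700) = 1/(-425692) = -1/425692 ≈ -2.3491e-6)
p/b = 994136/(-1/425692) = 994136*(-425692) = -423195742112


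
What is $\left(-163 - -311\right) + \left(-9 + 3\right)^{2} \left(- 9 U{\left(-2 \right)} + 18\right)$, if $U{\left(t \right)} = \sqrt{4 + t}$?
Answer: $796 - 324 \sqrt{2} \approx 337.79$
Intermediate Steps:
$\left(-163 - -311\right) + \left(-9 + 3\right)^{2} \left(- 9 U{\left(-2 \right)} + 18\right) = \left(-163 - -311\right) + \left(-9 + 3\right)^{2} \left(- 9 \sqrt{4 - 2} + 18\right) = \left(-163 + 311\right) + \left(-6\right)^{2} \left(- 9 \sqrt{2} + 18\right) = 148 + 36 \left(18 - 9 \sqrt{2}\right) = 148 + \left(648 - 324 \sqrt{2}\right) = 796 - 324 \sqrt{2}$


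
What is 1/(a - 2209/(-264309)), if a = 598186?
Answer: 264309/158105945683 ≈ 1.6717e-6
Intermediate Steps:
1/(a - 2209/(-264309)) = 1/(598186 - 2209/(-264309)) = 1/(598186 - 2209*(-1/264309)) = 1/(598186 + 2209/264309) = 1/(158105945683/264309) = 264309/158105945683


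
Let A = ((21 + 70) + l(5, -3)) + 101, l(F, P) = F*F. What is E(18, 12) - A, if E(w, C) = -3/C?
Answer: -869/4 ≈ -217.25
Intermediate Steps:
l(F, P) = F²
A = 217 (A = ((21 + 70) + 5²) + 101 = (91 + 25) + 101 = 116 + 101 = 217)
E(18, 12) - A = -3/12 - 1*217 = -3*1/12 - 217 = -¼ - 217 = -869/4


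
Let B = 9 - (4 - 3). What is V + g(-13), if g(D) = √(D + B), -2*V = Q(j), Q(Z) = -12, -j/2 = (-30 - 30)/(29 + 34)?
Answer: 6 + I*√5 ≈ 6.0 + 2.2361*I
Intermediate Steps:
j = 40/21 (j = -2*(-30 - 30)/(29 + 34) = -(-120)/63 = -2*(-20/21) = 40/21 ≈ 1.9048)
B = 8 (B = 9 - (4 - 1*3) = 9 - (4 - 3) = 9 - 1*1 = 9 - 1 = 8)
V = 6 (V = -½*(-12) = 6)
g(D) = √(8 + D) (g(D) = √(D + 8) = √(8 + D))
V + g(-13) = 6 + √(8 - 13) = 6 + √(-5) = 6 + I*√5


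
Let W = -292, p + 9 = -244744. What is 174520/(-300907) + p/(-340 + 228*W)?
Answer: 61969710651/20135492812 ≈ 3.0776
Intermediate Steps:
p = -244753 (p = -9 - 244744 = -244753)
174520/(-300907) + p/(-340 + 228*W) = 174520/(-300907) - 244753/(-340 + 228*(-292)) = 174520*(-1/300907) - 244753/(-340 - 66576) = -174520/300907 - 244753/(-66916) = -174520/300907 - 244753*(-1/66916) = -174520/300907 + 244753/66916 = 61969710651/20135492812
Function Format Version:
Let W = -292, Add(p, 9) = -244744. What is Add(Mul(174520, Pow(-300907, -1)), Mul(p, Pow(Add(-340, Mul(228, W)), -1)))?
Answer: Rational(61969710651, 20135492812) ≈ 3.0776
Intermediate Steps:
p = -244753 (p = Add(-9, -244744) = -244753)
Add(Mul(174520, Pow(-300907, -1)), Mul(p, Pow(Add(-340, Mul(228, W)), -1))) = Add(Mul(174520, Pow(-300907, -1)), Mul(-244753, Pow(Add(-340, Mul(228, -292)), -1))) = Add(Mul(174520, Rational(-1, 300907)), Mul(-244753, Pow(Add(-340, -66576), -1))) = Add(Rational(-174520, 300907), Mul(-244753, Pow(-66916, -1))) = Add(Rational(-174520, 300907), Mul(-244753, Rational(-1, 66916))) = Add(Rational(-174520, 300907), Rational(244753, 66916)) = Rational(61969710651, 20135492812)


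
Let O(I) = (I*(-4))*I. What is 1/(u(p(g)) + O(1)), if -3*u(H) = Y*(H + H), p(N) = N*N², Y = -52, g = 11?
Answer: 3/138412 ≈ 2.1674e-5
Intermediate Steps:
p(N) = N³
u(H) = 104*H/3 (u(H) = -(-52)*(H + H)/3 = -(-52)*2*H/3 = -(-104)*H/3 = 104*H/3)
O(I) = -4*I² (O(I) = (-4*I)*I = -4*I²)
1/(u(p(g)) + O(1)) = 1/((104/3)*11³ - 4*1²) = 1/((104/3)*1331 - 4*1) = 1/(138424/3 - 4) = 1/(138412/3) = 3/138412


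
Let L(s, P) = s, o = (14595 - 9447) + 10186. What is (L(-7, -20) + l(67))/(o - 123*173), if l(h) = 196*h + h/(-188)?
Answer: -2467433/1117660 ≈ -2.2077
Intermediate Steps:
o = 15334 (o = 5148 + 10186 = 15334)
l(h) = 36847*h/188 (l(h) = 196*h + h*(-1/188) = 196*h - h/188 = 36847*h/188)
(L(-7, -20) + l(67))/(o - 123*173) = (-7 + (36847/188)*67)/(15334 - 123*173) = (-7 + 2468749/188)/(15334 - 21279) = (2467433/188)/(-5945) = (2467433/188)*(-1/5945) = -2467433/1117660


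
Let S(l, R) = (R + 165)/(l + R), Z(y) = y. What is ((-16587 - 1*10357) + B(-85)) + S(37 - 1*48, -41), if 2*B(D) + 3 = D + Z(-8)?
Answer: -350927/13 ≈ -26994.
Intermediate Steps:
B(D) = -11/2 + D/2 (B(D) = -3/2 + (D - 8)/2 = -3/2 + (-8 + D)/2 = -3/2 + (-4 + D/2) = -11/2 + D/2)
S(l, R) = (165 + R)/(R + l)
((-16587 - 1*10357) + B(-85)) + S(37 - 1*48, -41) = ((-16587 - 1*10357) + (-11/2 + (½)*(-85))) + (165 - 41)/(-41 + (37 - 1*48)) = ((-16587 - 10357) + (-11/2 - 85/2)) + 124/(-41 + (37 - 48)) = (-26944 - 48) + 124/(-41 - 11) = -26992 + 124/(-52) = -26992 - 1/52*124 = -26992 - 31/13 = -350927/13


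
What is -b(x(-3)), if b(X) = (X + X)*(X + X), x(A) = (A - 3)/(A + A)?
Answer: -4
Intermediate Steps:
x(A) = (-3 + A)/(2*A) (x(A) = (-3 + A)/((2*A)) = (-3 + A)*(1/(2*A)) = (-3 + A)/(2*A))
b(X) = 4*X² (b(X) = (2*X)*(2*X) = 4*X²)
-b(x(-3)) = -4*((½)*(-3 - 3)/(-3))² = -4*((½)*(-⅓)*(-6))² = -4*1² = -4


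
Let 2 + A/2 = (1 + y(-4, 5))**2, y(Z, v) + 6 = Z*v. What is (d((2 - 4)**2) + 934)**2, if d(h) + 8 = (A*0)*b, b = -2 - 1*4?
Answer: 857476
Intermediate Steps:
y(Z, v) = -6 + Z*v
b = -6 (b = -2 - 4 = -6)
A = 1246 (A = -4 + 2*(1 + (-6 - 4*5))**2 = -4 + 2*(1 + (-6 - 20))**2 = -4 + 2*(1 - 26)**2 = -4 + 2*(-25)**2 = -4 + 2*625 = -4 + 1250 = 1246)
d(h) = -8 (d(h) = -8 + (1246*0)*(-6) = -8 + 0*(-6) = -8 + 0 = -8)
(d((2 - 4)**2) + 934)**2 = (-8 + 934)**2 = 926**2 = 857476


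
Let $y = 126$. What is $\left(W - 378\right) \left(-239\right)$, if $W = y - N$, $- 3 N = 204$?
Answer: $43976$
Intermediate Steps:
$N = -68$ ($N = \left(- \frac{1}{3}\right) 204 = -68$)
$W = 194$ ($W = 126 - -68 = 126 + 68 = 194$)
$\left(W - 378\right) \left(-239\right) = \left(194 - 378\right) \left(-239\right) = \left(-184\right) \left(-239\right) = 43976$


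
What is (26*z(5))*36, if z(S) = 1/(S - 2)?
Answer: 312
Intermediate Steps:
z(S) = 1/(-2 + S)
(26*z(5))*36 = (26/(-2 + 5))*36 = (26/3)*36 = 312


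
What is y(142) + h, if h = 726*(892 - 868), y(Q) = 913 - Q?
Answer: 18195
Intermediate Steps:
h = 17424 (h = 726*24 = 17424)
y(142) + h = (913 - 1*142) + 17424 = (913 - 142) + 17424 = 771 + 17424 = 18195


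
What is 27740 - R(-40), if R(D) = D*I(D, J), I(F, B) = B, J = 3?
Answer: 27860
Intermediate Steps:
R(D) = 3*D (R(D) = D*3 = 3*D)
27740 - R(-40) = 27740 - 3*(-40) = 27740 - 1*(-120) = 27740 + 120 = 27860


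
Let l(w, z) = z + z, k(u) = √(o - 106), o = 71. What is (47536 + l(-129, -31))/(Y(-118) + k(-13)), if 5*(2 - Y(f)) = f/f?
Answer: 1068165/478 - 593425*I*√35/478 ≈ 2234.7 - 7344.7*I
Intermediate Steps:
Y(f) = 9/5 (Y(f) = 2 - f/(5*f) = 2 - ⅕*1 = 2 - ⅕ = 9/5)
k(u) = I*√35 (k(u) = √(71 - 106) = √(-35) = I*√35)
l(w, z) = 2*z
(47536 + l(-129, -31))/(Y(-118) + k(-13)) = (47536 + 2*(-31))/(9/5 + I*√35) = (47536 - 62)/(9/5 + I*√35) = 47474/(9/5 + I*√35)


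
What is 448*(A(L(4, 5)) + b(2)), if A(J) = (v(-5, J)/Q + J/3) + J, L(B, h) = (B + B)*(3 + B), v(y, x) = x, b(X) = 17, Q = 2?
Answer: 160832/3 ≈ 53611.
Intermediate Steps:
L(B, h) = 2*B*(3 + B) (L(B, h) = (2*B)*(3 + B) = 2*B*(3 + B))
A(J) = 11*J/6 (A(J) = (J/2 + J/3) + J = 5*J/6 + J = 11*J/6)
448*(A(L(4, 5)) + b(2)) = 448*(11*(2*4*(3 + 4))/6 + 17) = 448*(11*(2*4*7)/6 + 17) = 448*((11/6)*56 + 17) = 448*(308/3 + 17) = 448*(359/3) = 160832/3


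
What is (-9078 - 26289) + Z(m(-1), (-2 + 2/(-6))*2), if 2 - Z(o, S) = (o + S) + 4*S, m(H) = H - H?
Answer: -106025/3 ≈ -35342.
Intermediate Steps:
m(H) = 0
Z(o, S) = 2 - o - 5*S (Z(o, S) = 2 - ((o + S) + 4*S) = 2 - ((S + o) + 4*S) = 2 - (o + 5*S) = 2 + (-o - 5*S) = 2 - o - 5*S)
(-9078 - 26289) + Z(m(-1), (-2 + 2/(-6))*2) = (-9078 - 26289) + (2 - 1*0 - 5*(-2 + 2/(-6))*2) = -35367 + (2 + 0 - 5*(-2 + 2*(-⅙))*2) = -35367 + (2 + 0 - 5*(-2 - ⅓)*2) = -35367 + (2 + 0 - (-35)*2/3) = -35367 + (2 + 0 - 5*(-14/3)) = -35367 + (2 + 0 + 70/3) = -35367 + 76/3 = -106025/3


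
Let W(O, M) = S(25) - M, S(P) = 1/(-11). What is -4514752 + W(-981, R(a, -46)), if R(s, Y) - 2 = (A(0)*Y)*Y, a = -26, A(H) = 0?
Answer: -49662295/11 ≈ -4.5148e+6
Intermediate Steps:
S(P) = -1/11
R(s, Y) = 2 (R(s, Y) = 2 + (0*Y)*Y = 2 + 0*Y = 2 + 0 = 2)
W(O, M) = -1/11 - M
-4514752 + W(-981, R(a, -46)) = -4514752 + (-1/11 - 1*2) = -4514752 + (-1/11 - 2) = -4514752 - 23/11 = -49662295/11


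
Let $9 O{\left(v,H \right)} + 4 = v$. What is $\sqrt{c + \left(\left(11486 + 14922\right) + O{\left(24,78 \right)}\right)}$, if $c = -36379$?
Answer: $\frac{7 i \sqrt{1831}}{3} \approx 99.844 i$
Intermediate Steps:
$O{\left(v,H \right)} = - \frac{4}{9} + \frac{v}{9}$
$\sqrt{c + \left(\left(11486 + 14922\right) + O{\left(24,78 \right)}\right)} = \sqrt{-36379 + \left(\left(11486 + 14922\right) + \left(- \frac{4}{9} + \frac{1}{9} \cdot 24\right)\right)} = \sqrt{-36379 + \left(26408 + \left(- \frac{4}{9} + \frac{8}{3}\right)\right)} = \sqrt{-36379 + \left(26408 + \frac{20}{9}\right)} = \sqrt{-36379 + \frac{237692}{9}} = \sqrt{- \frac{89719}{9}} = \frac{7 i \sqrt{1831}}{3}$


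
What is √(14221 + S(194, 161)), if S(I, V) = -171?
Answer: 5*√562 ≈ 118.53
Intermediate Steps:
√(14221 + S(194, 161)) = √(14221 - 171) = √14050 = 5*√562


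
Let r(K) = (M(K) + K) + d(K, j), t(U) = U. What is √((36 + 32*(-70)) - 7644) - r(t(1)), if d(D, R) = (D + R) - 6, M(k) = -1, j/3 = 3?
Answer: -4 + 2*I*√2462 ≈ -4.0 + 99.237*I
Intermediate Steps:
j = 9 (j = 3*3 = 9)
d(D, R) = -6 + D + R
r(K) = 2 + 2*K (r(K) = (-1 + K) + (-6 + K + 9) = (-1 + K) + (3 + K) = 2 + 2*K)
√((36 + 32*(-70)) - 7644) - r(t(1)) = √((36 + 32*(-70)) - 7644) - (2 + 2*1) = √((36 - 2240) - 7644) - (2 + 2) = √(-2204 - 7644) - 1*4 = √(-9848) - 4 = 2*I*√2462 - 4 = -4 + 2*I*√2462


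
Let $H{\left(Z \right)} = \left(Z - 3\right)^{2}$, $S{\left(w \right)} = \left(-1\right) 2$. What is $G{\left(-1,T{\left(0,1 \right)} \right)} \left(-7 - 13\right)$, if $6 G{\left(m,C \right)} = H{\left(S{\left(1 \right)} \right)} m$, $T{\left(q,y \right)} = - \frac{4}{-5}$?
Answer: $\frac{250}{3} \approx 83.333$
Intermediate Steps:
$T{\left(q,y \right)} = \frac{4}{5}$ ($T{\left(q,y \right)} = \left(-4\right) \left(- \frac{1}{5}\right) = \frac{4}{5}$)
$S{\left(w \right)} = -2$
$H{\left(Z \right)} = \left(-3 + Z\right)^{2}$
$G{\left(m,C \right)} = \frac{25 m}{6}$ ($G{\left(m,C \right)} = \frac{\left(-3 - 2\right)^{2} m}{6} = \frac{\left(-5\right)^{2} m}{6} = \frac{25 m}{6}$)
$G{\left(-1,T{\left(0,1 \right)} \right)} \left(-7 - 13\right) = \frac{25}{6} \left(-1\right) \left(-7 - 13\right) = \left(- \frac{25}{6}\right) \left(-20\right) = \frac{250}{3}$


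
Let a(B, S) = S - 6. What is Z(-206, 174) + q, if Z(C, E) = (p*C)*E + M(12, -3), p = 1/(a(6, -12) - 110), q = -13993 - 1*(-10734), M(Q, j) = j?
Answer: -95423/32 ≈ -2982.0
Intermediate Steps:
a(B, S) = -6 + S
q = -3259 (q = -13993 + 10734 = -3259)
p = -1/128 (p = 1/((-6 - 12) - 110) = 1/(-18 - 110) = 1/(-128) = -1/128 ≈ -0.0078125)
Z(C, E) = -3 - C*E/128 (Z(C, E) = (-C/128)*E - 3 = -C*E/128 - 3 = -3 - C*E/128)
Z(-206, 174) + q = (-3 - 1/128*(-206)*174) - 3259 = (-3 + 8961/32) - 3259 = 8865/32 - 3259 = -95423/32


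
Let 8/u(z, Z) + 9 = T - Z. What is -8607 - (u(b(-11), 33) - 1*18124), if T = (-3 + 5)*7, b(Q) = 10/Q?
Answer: 66621/7 ≈ 9517.3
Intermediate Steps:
T = 14 (T = 2*7 = 14)
u(z, Z) = 8/(5 - Z) (u(z, Z) = 8/(-9 + (14 - Z)) = 8/(5 - Z))
-8607 - (u(b(-11), 33) - 1*18124) = -8607 - (-8/(-5 + 33) - 1*18124) = -8607 - (-8/28 - 18124) = -8607 - (-8*1/28 - 18124) = -8607 - (-2/7 - 18124) = -8607 - 1*(-126870/7) = -8607 + 126870/7 = 66621/7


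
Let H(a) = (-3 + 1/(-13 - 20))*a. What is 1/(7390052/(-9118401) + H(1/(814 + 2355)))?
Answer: -105952780153/85971256456 ≈ -1.2324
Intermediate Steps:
H(a) = -100*a/33 (H(a) = (-3 + 1/(-33))*a = (-3 - 1/33)*a = -100*a/33)
1/(7390052/(-9118401) + H(1/(814 + 2355))) = 1/(7390052/(-9118401) - 100/(33*(814 + 2355))) = 1/(7390052*(-1/9118401) - 100/33/3169) = 1/(-7390052/9118401 - 100/33*1/3169) = 1/(-7390052/9118401 - 100/104577) = 1/(-85971256456/105952780153) = -105952780153/85971256456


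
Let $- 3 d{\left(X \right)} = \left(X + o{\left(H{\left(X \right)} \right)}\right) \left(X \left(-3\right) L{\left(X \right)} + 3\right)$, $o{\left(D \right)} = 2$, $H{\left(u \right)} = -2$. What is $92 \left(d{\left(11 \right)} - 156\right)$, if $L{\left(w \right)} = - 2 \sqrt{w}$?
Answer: $-15548 - 26312 \sqrt{11} \approx -1.0282 \cdot 10^{5}$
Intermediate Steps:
$d{\left(X \right)} = - \frac{\left(2 + X\right) \left(3 + 6 X^{\frac{3}{2}}\right)}{3}$ ($d{\left(X \right)} = - \frac{\left(X + 2\right) \left(X \left(-3\right) \left(- 2 \sqrt{X}\right) + 3\right)}{3} = - \frac{\left(2 + X\right) \left(- 3 X \left(- 2 \sqrt{X}\right) + 3\right)}{3} = - \frac{\left(2 + X\right) \left(6 X^{\frac{3}{2}} + 3\right)}{3} = - \frac{\left(2 + X\right) \left(3 + 6 X^{\frac{3}{2}}\right)}{3}$)
$92 \left(d{\left(11 \right)} - 156\right) = 92 \left(\left(-2 - 11 - 4 \cdot 11^{\frac{3}{2}} - 2 \cdot 11^{\frac{5}{2}}\right) - 156\right) = 92 \left(\left(-2 - 11 - 4 \cdot 11 \sqrt{11} - 2 \cdot 121 \sqrt{11}\right) - 156\right) = 92 \left(\left(-2 - 11 - 44 \sqrt{11} - 242 \sqrt{11}\right) - 156\right) = 92 \left(\left(-13 - 286 \sqrt{11}\right) - 156\right) = 92 \left(-169 - 286 \sqrt{11}\right) = -15548 - 26312 \sqrt{11}$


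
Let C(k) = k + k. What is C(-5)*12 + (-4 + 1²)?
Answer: -123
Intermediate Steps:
C(k) = 2*k
C(-5)*12 + (-4 + 1²) = (2*(-5))*12 + (-4 + 1²) = -10*12 + (-4 + 1) = -120 - 3 = -123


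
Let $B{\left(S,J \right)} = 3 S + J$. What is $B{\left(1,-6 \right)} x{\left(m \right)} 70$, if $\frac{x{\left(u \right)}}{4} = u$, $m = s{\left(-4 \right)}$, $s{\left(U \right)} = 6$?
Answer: $-5040$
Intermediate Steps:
$B{\left(S,J \right)} = J + 3 S$
$m = 6$
$x{\left(u \right)} = 4 u$
$B{\left(1,-6 \right)} x{\left(m \right)} 70 = \left(-6 + 3 \cdot 1\right) 4 \cdot 6 \cdot 70 = \left(-6 + 3\right) 24 \cdot 70 = \left(-3\right) 24 \cdot 70 = \left(-72\right) 70 = -5040$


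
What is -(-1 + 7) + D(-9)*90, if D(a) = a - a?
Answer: -6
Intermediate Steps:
D(a) = 0
-(-1 + 7) + D(-9)*90 = -(-1 + 7) + 0*90 = -1*6 + 0 = -6 + 0 = -6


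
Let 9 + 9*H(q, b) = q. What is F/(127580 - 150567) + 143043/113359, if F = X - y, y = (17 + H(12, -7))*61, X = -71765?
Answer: 191323696/43189779 ≈ 4.4298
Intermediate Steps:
H(q, b) = -1 + q/9
y = 3172/3 (y = (17 + (-1 + (⅑)*12))*61 = (17 + (-1 + 4/3))*61 = (17 + ⅓)*61 = (52/3)*61 = 3172/3 ≈ 1057.3)
F = -218467/3 (F = -71765 - 1*3172/3 = -71765 - 3172/3 = -218467/3 ≈ -72822.)
F/(127580 - 150567) + 143043/113359 = -218467/(3*(127580 - 150567)) + 143043/113359 = -218467/3/(-22987) + 143043*(1/113359) = -218467/3*(-1/22987) + 143043/113359 = 1207/381 + 143043/113359 = 191323696/43189779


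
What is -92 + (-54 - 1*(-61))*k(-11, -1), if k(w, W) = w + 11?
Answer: -92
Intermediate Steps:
k(w, W) = 11 + w
-92 + (-54 - 1*(-61))*k(-11, -1) = -92 + (-54 - 1*(-61))*(11 - 11) = -92 + (-54 + 61)*0 = -92 + 7*0 = -92 + 0 = -92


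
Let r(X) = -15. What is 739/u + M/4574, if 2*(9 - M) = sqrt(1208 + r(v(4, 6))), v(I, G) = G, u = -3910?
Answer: -836249/4471085 - sqrt(1193)/9148 ≈ -0.19081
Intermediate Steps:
M = 9 - sqrt(1193)/2 (M = 9 - sqrt(1208 - 15)/2 = 9 - sqrt(1193)/2 ≈ -8.2699)
739/u + M/4574 = 739/(-3910) + (9 - sqrt(1193)/2)/4574 = 739*(-1/3910) + (9 - sqrt(1193)/2)*(1/4574) = -739/3910 + (9/4574 - sqrt(1193)/9148) = -836249/4471085 - sqrt(1193)/9148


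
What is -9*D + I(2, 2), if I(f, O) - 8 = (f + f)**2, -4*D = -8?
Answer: 6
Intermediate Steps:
D = 2 (D = -1/4*(-8) = 2)
I(f, O) = 8 + 4*f**2 (I(f, O) = 8 + (f + f)**2 = 8 + (2*f)**2 = 8 + 4*f**2)
-9*D + I(2, 2) = -9*2 + (8 + 4*2**2) = -18 + (8 + 4*4) = -18 + (8 + 16) = -18 + 24 = 6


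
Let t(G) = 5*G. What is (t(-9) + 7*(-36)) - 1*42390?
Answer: -42687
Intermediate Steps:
(t(-9) + 7*(-36)) - 1*42390 = (5*(-9) + 7*(-36)) - 1*42390 = (-45 - 252) - 42390 = -297 - 42390 = -42687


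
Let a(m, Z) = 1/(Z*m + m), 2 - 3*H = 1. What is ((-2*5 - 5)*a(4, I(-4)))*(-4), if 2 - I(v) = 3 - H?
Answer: 45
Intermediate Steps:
H = 1/3 (H = 2/3 - 1/3*1 = 2/3 - 1/3 = 1/3 ≈ 0.33333)
I(v) = -2/3 (I(v) = 2 - (3 - 1*1/3) = 2 - (3 - 1/3) = 2 - 1*8/3 = 2 - 8/3 = -2/3)
a(m, Z) = 1/(m + Z*m)
((-2*5 - 5)*a(4, I(-4)))*(-4) = ((-2*5 - 5)*(1/(4*(1 - 2/3))))*(-4) = ((-10 - 5)*(1/(4*(1/3))))*(-4) = -15*3/4*(-4) = -45/4*(-4) = 45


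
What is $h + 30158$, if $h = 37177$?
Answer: $67335$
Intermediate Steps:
$h + 30158 = 37177 + 30158 = 67335$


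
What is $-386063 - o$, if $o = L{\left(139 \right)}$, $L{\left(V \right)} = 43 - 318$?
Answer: $-385788$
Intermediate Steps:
$L{\left(V \right)} = -275$
$o = -275$
$-386063 - o = -386063 - -275 = -386063 + 275 = -385788$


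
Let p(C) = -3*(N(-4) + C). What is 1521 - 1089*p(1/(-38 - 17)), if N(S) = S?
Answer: -58032/5 ≈ -11606.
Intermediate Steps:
p(C) = 12 - 3*C (p(C) = -3*(-4 + C) = 12 - 3*C)
1521 - 1089*p(1/(-38 - 17)) = 1521 - 1089*(12 - 3/(-38 - 17)) = 1521 - 1089*(12 - 3/(-55)) = 1521 - 1089*(12 - 3*(-1/55)) = 1521 - 1089*(12 + 3/55) = 1521 - 1089*663/55 = 1521 - 65637/5 = -58032/5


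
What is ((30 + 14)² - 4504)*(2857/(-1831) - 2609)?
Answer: 12274875648/1831 ≈ 6.7039e+6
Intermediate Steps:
((30 + 14)² - 4504)*(2857/(-1831) - 2609) = (44² - 4504)*(2857*(-1/1831) - 2609) = (1936 - 4504)*(-2857/1831 - 2609) = -2568*(-4779936/1831) = 12274875648/1831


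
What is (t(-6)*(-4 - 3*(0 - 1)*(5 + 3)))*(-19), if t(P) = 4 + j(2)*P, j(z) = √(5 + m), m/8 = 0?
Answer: -1520 + 2280*√5 ≈ 3578.2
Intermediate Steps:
m = 0 (m = 8*0 = 0)
j(z) = √5 (j(z) = √(5 + 0) = √5)
t(P) = 4 + P*√5 (t(P) = 4 + √5*P = 4 + P*√5)
(t(-6)*(-4 - 3*(0 - 1)*(5 + 3)))*(-19) = ((4 - 6*√5)*(-4 - 3*(0 - 1)*(5 + 3)))*(-19) = ((4 - 6*√5)*(-4 - (-3)*8))*(-19) = ((4 - 6*√5)*(-4 - 3*(-8)))*(-19) = ((4 - 6*√5)*(-4 + 24))*(-19) = ((4 - 6*√5)*20)*(-19) = (80 - 120*√5)*(-19) = -1520 + 2280*√5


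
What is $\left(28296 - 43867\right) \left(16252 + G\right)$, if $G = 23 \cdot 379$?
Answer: $-388792299$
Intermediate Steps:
$G = 8717$
$\left(28296 - 43867\right) \left(16252 + G\right) = \left(28296 - 43867\right) \left(16252 + 8717\right) = \left(-15571\right) 24969 = -388792299$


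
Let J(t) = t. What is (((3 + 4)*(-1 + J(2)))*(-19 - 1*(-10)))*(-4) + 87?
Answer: 339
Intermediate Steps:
(((3 + 4)*(-1 + J(2)))*(-19 - 1*(-10)))*(-4) + 87 = (((3 + 4)*(-1 + 2))*(-19 - 1*(-10)))*(-4) + 87 = ((7*1)*(-19 + 10))*(-4) + 87 = (7*(-9))*(-4) + 87 = -63*(-4) + 87 = 252 + 87 = 339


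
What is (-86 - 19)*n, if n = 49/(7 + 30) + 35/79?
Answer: -542430/2923 ≈ -185.57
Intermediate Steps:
n = 5166/2923 (n = 49/37 + 35*(1/79) = 49*(1/37) + 35/79 = 49/37 + 35/79 = 5166/2923 ≈ 1.7674)
(-86 - 19)*n = (-86 - 19)*(5166/2923) = -105*5166/2923 = -542430/2923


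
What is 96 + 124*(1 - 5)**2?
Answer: 2080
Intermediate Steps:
96 + 124*(1 - 5)**2 = 96 + 124*(-4)**2 = 96 + 124*16 = 96 + 1984 = 2080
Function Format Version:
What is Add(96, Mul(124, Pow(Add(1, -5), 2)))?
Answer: 2080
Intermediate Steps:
Add(96, Mul(124, Pow(Add(1, -5), 2))) = Add(96, Mul(124, Pow(-4, 2))) = Add(96, Mul(124, 16)) = Add(96, 1984) = 2080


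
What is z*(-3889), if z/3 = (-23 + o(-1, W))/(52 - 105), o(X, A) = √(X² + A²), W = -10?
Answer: -268341/53 + 11667*√101/53 ≈ -2850.7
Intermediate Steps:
o(X, A) = √(A² + X²)
z = 69/53 - 3*√101/53 (z = 3*((-23 + √((-10)² + (-1)²))/(52 - 105)) = 3*((-23 + √(100 + 1))/(-53)) = 3*((-23 + √101)*(-1/53)) = 3*(23/53 - √101/53) = 69/53 - 3*√101/53 ≈ 0.73303)
z*(-3889) = (69/53 - 3*√101/53)*(-3889) = -268341/53 + 11667*√101/53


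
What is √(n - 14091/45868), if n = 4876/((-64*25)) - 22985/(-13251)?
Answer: I*√14962512580227739191/3038984340 ≈ 1.2728*I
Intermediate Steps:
n = -6958969/5300400 (n = 4876/(-1600) - 22985*(-1/13251) = 4876*(-1/1600) + 22985/13251 = -1219/400 + 22985/13251 = -6958969/5300400 ≈ -1.3129)
√(n - 14091/45868) = √(-6958969/5300400 - 14091/45868) = √(-98470481623/60779686800) = I*√14962512580227739191/3038984340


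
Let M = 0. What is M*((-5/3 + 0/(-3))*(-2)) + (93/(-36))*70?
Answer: -1085/6 ≈ -180.83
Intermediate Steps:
M*((-5/3 + 0/(-3))*(-2)) + (93/(-36))*70 = 0*((-5/3 + 0/(-3))*(-2)) + (93/(-36))*70 = 0*((-5*⅓ + 0*(-⅓))*(-2)) + (93*(-1/36))*70 = 0*((-5/3 + 0)*(-2)) - 31/12*70 = 0*(-5/3*(-2)) - 1085/6 = 0*(10/3) - 1085/6 = 0 - 1085/6 = -1085/6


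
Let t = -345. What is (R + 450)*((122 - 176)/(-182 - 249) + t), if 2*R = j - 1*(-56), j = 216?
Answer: -87103626/431 ≈ -2.0210e+5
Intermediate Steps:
R = 136 (R = (216 - 1*(-56))/2 = (216 + 56)/2 = (½)*272 = 136)
(R + 450)*((122 - 176)/(-182 - 249) + t) = (136 + 450)*((122 - 176)/(-182 - 249) - 345) = 586*(-54/(-431) - 345) = 586*(-54*(-1/431) - 345) = 586*(54/431 - 345) = 586*(-148641/431) = -87103626/431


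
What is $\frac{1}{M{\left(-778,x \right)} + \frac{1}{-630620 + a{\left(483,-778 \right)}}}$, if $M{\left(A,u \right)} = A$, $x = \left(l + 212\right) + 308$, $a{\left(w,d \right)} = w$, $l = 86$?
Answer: $- \frac{630137}{490246587} \approx -0.0012853$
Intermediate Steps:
$x = 606$ ($x = \left(86 + 212\right) + 308 = 298 + 308 = 606$)
$\frac{1}{M{\left(-778,x \right)} + \frac{1}{-630620 + a{\left(483,-778 \right)}}} = \frac{1}{-778 + \frac{1}{-630620 + 483}} = \frac{1}{-778 + \frac{1}{-630137}} = \frac{1}{-778 - \frac{1}{630137}} = \frac{1}{- \frac{490246587}{630137}} = - \frac{630137}{490246587}$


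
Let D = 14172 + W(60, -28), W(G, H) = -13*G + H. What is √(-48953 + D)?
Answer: I*√35589 ≈ 188.65*I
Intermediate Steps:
W(G, H) = H - 13*G
D = 13364 (D = 14172 + (-28 - 13*60) = 14172 + (-28 - 780) = 14172 - 808 = 13364)
√(-48953 + D) = √(-48953 + 13364) = √(-35589) = I*√35589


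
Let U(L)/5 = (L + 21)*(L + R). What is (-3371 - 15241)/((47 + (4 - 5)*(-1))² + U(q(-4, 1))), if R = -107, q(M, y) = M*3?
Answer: 2068/339 ≈ 6.1003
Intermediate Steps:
q(M, y) = 3*M
U(L) = 5*(-107 + L)*(21 + L) (U(L) = 5*((L + 21)*(L - 107)) = 5*((21 + L)*(-107 + L)) = 5*((-107 + L)*(21 + L)) = 5*(-107 + L)*(21 + L))
(-3371 - 15241)/((47 + (4 - 5)*(-1))² + U(q(-4, 1))) = (-3371 - 15241)/((47 + (4 - 5)*(-1))² + (-11235 - 1290*(-4) + 5*(3*(-4))²)) = -18612/((47 - 1*(-1))² + (-11235 - 430*(-12) + 5*(-12)²)) = -18612/((47 + 1)² + (-11235 + 5160 + 5*144)) = -18612/(48² + (-11235 + 5160 + 720)) = -18612/(2304 - 5355) = -18612/(-3051) = -18612*(-1/3051) = 2068/339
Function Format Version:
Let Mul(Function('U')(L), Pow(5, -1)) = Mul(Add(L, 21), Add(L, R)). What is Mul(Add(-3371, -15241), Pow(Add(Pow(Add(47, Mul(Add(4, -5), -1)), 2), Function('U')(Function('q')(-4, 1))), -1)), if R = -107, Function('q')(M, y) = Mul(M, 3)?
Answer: Rational(2068, 339) ≈ 6.1003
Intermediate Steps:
Function('q')(M, y) = Mul(3, M)
Function('U')(L) = Mul(5, Add(-107, L), Add(21, L)) (Function('U')(L) = Mul(5, Mul(Add(L, 21), Add(L, -107))) = Mul(5, Mul(Add(21, L), Add(-107, L))) = Mul(5, Mul(Add(-107, L), Add(21, L))) = Mul(5, Add(-107, L), Add(21, L)))
Mul(Add(-3371, -15241), Pow(Add(Pow(Add(47, Mul(Add(4, -5), -1)), 2), Function('U')(Function('q')(-4, 1))), -1)) = Mul(Add(-3371, -15241), Pow(Add(Pow(Add(47, Mul(Add(4, -5), -1)), 2), Add(-11235, Mul(-430, Mul(3, -4)), Mul(5, Pow(Mul(3, -4), 2)))), -1)) = Mul(-18612, Pow(Add(Pow(Add(47, Mul(-1, -1)), 2), Add(-11235, Mul(-430, -12), Mul(5, Pow(-12, 2)))), -1)) = Mul(-18612, Pow(Add(Pow(Add(47, 1), 2), Add(-11235, 5160, Mul(5, 144))), -1)) = Mul(-18612, Pow(Add(Pow(48, 2), Add(-11235, 5160, 720)), -1)) = Mul(-18612, Pow(Add(2304, -5355), -1)) = Mul(-18612, Pow(-3051, -1)) = Mul(-18612, Rational(-1, 3051)) = Rational(2068, 339)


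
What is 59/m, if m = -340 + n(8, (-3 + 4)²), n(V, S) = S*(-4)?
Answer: -59/344 ≈ -0.17151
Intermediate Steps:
n(V, S) = -4*S
m = -344 (m = -340 - 4*(-3 + 4)² = -340 - 4*1² = -340 - 4*1 = -340 - 4 = -344)
59/m = 59/(-344) = 59*(-1/344) = -59/344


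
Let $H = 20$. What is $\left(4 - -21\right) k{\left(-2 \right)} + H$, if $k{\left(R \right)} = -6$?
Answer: $-130$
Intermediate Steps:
$\left(4 - -21\right) k{\left(-2 \right)} + H = \left(4 - -21\right) \left(-6\right) + 20 = \left(4 + 21\right) \left(-6\right) + 20 = 25 \left(-6\right) + 20 = -150 + 20 = -130$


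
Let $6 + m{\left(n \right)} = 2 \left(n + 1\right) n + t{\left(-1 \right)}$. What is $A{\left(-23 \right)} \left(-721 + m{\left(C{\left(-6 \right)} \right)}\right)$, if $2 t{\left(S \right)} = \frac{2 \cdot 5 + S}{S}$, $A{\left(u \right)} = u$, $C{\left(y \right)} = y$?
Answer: $\frac{30889}{2} \approx 15445.0$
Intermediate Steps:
$t{\left(S \right)} = \frac{10 + S}{2 S}$ ($t{\left(S \right)} = \frac{\left(2 \cdot 5 + S\right) \frac{1}{S}}{2} = \frac{\left(10 + S\right) \frac{1}{S}}{2} = \frac{\frac{1}{S} \left(10 + S\right)}{2} = \frac{10 + S}{2 S}$)
$m{\left(n \right)} = - \frac{21}{2} + 2 n \left(1 + n\right)$ ($m{\left(n \right)} = -6 + \left(2 \left(n + 1\right) n + \frac{10 - 1}{2 \left(-1\right)}\right) = -6 + \left(2 \left(1 + n\right) n + \frac{1}{2} \left(-1\right) 9\right) = -6 + \left(2 n \left(1 + n\right) - \frac{9}{2}\right) = -6 + \left(- \frac{9}{2} + 2 n \left(1 + n\right)\right) = - \frac{21}{2} + 2 n \left(1 + n\right)$)
$A{\left(-23 \right)} \left(-721 + m{\left(C{\left(-6 \right)} \right)}\right) = - 23 \left(-721 + \left(- \frac{21}{2} + 2 \left(-6\right) + 2 \left(-6\right)^{2}\right)\right) = - 23 \left(-721 - - \frac{99}{2}\right) = - 23 \left(-721 + \frac{99}{2}\right) = \left(-23\right) \left(- \frac{1343}{2}\right) = \frac{30889}{2}$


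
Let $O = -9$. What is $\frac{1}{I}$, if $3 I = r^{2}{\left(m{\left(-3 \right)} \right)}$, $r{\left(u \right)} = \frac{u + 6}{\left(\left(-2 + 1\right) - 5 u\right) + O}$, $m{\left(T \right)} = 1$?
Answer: $\frac{675}{49} \approx 13.776$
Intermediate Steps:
$r{\left(u \right)} = \frac{6 + u}{-10 - 5 u}$ ($r{\left(u \right)} = \frac{u + 6}{\left(\left(-2 + 1\right) - 5 u\right) - 9} = \frac{6 + u}{\left(-1 - 5 u\right) - 9} = \frac{6 + u}{-10 - 5 u}$)
$I = \frac{49}{675}$ ($I = \frac{\left(\frac{-6 - 1}{5 \left(2 + 1\right)}\right)^{2}}{3} = \frac{\left(\frac{-6 - 1}{5 \cdot 3}\right)^{2}}{3} = \frac{\left(\frac{1}{5} \cdot \frac{1}{3} \left(-7\right)\right)^{2}}{3} = \frac{\left(- \frac{7}{15}\right)^{2}}{3} = \frac{1}{3} \cdot \frac{49}{225} = \frac{49}{675} \approx 0.072593$)
$\frac{1}{I} = \frac{1}{\frac{49}{675}} = \frac{675}{49}$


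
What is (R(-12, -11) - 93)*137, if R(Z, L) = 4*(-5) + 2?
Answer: -15207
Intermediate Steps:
R(Z, L) = -18 (R(Z, L) = -20 + 2 = -18)
(R(-12, -11) - 93)*137 = (-18 - 93)*137 = -111*137 = -15207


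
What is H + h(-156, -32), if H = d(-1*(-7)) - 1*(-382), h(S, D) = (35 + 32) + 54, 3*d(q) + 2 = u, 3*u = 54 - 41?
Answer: 4534/9 ≈ 503.78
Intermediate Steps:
u = 13/3 (u = (54 - 41)/3 = (⅓)*13 = 13/3 ≈ 4.3333)
d(q) = 7/9 (d(q) = -⅔ + (⅓)*(13/3) = -⅔ + 13/9 = 7/9)
h(S, D) = 121 (h(S, D) = 67 + 54 = 121)
H = 3445/9 (H = 7/9 - 1*(-382) = 7/9 + 382 = 3445/9 ≈ 382.78)
H + h(-156, -32) = 3445/9 + 121 = 4534/9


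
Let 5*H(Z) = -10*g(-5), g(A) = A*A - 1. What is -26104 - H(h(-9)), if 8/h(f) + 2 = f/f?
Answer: -26056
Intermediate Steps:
h(f) = -8 (h(f) = 8/(-2 + f/f) = 8/(-2 + 1) = 8/(-1) = 8*(-1) = -8)
g(A) = -1 + A² (g(A) = A² - 1 = -1 + A²)
H(Z) = -48 (H(Z) = (-10*(-1 + (-5)²))/5 = (-10*(-1 + 25))/5 = (-10*24)/5 = (⅕)*(-240) = -48)
-26104 - H(h(-9)) = -26104 - 1*(-48) = -26104 + 48 = -26056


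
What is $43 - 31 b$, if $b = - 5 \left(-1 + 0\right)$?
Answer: $-112$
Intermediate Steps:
$b = 5$ ($b = \left(-5\right) \left(-1\right) = 5$)
$43 - 31 b = 43 - 155 = -112$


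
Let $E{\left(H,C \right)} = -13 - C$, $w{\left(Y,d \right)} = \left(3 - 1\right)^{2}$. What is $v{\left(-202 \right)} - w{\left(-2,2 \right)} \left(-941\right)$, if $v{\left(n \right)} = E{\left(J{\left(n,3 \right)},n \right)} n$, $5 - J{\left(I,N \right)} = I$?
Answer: $-34414$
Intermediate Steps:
$w{\left(Y,d \right)} = 4$ ($w{\left(Y,d \right)} = 2^{2} = 4$)
$J{\left(I,N \right)} = 5 - I$
$v{\left(n \right)} = n \left(-13 - n\right)$ ($v{\left(n \right)} = \left(-13 - n\right) n = n \left(-13 - n\right)$)
$v{\left(-202 \right)} - w{\left(-2,2 \right)} \left(-941\right) = \left(-1\right) \left(-202\right) \left(13 - 202\right) - 4 \left(-941\right) = \left(-1\right) \left(-202\right) \left(-189\right) - -3764 = -38178 + 3764 = -34414$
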